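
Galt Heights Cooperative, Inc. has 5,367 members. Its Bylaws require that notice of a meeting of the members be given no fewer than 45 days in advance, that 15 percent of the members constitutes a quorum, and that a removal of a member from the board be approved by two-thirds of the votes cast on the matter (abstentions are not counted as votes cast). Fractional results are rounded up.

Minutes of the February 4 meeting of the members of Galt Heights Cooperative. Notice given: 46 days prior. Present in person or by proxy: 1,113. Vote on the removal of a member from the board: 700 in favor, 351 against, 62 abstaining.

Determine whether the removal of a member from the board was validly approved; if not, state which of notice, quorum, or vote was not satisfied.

Notice: 46 days given; 45 required. Satisfied.
Quorum: 15% of 5,367 = 805.05, rounded up to 806; 1,113 present. Satisfied.
Vote: requires two-thirds of the votes cast (1,113 − 62 abstaining = 1,051); 2/3 of 1051 = 700.67, rounded up to 701, so 701 needed; 700 in favor. Not satisfied.

Invalid — vote requirement not satisfied.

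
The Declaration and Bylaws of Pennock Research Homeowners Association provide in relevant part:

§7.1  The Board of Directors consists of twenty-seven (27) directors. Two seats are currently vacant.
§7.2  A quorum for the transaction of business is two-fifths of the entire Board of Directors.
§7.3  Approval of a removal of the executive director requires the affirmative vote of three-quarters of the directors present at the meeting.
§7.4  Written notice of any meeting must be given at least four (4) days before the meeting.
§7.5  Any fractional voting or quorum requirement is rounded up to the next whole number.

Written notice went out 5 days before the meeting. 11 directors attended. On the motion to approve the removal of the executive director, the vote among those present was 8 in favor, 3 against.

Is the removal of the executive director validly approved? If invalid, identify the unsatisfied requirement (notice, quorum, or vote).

Invalid — vote requirement not satisfied.

Notice: 5 days given; 4 required (5 ≥ 4). Satisfied.
Quorum: 11 present; quorum is 11. Satisfied.
Vote: the removal of the executive director requires three-fourths of the directors present (11). 3/4 of 11 = 8.25, rounded up to 9, so 9 affirmative votes are needed; 8 voted in favor. Not satisfied.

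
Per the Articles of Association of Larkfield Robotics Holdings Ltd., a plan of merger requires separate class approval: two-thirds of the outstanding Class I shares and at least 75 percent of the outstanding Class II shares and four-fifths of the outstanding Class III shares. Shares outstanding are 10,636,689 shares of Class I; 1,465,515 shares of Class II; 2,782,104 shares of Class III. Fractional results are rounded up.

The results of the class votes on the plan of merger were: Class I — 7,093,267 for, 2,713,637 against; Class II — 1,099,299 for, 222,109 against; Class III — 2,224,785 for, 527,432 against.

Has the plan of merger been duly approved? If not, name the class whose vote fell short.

Class I: 2/3 of 10636689 = 7091126; 7,091,126 required, 7,093,267 in favor — approved.
Class II: 3/4 of 1465515 = 1099136.25, rounded up to 1099137; 1,099,137 required, 1,099,299 in favor — approved.
Class III: 4/5 of 2782104 = 2225683.20, rounded up to 2225684; 2,225,684 required, 2,224,785 in favor — not approved.

Not approved — the Class III shares did not give the required vote.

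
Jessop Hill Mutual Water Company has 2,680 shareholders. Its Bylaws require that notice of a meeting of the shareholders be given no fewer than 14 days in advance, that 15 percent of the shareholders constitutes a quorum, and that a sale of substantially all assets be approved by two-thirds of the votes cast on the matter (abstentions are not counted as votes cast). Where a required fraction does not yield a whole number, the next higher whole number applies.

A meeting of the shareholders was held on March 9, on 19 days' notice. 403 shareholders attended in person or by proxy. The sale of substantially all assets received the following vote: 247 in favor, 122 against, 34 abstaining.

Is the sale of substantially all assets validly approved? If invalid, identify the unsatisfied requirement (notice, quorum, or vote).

Notice: 19 days given; 14 required. Satisfied.
Quorum: 15% of 2,680 = 402; 403 present. Satisfied.
Vote: requires two-thirds of the votes cast (403 − 34 abstaining = 369); 2/3 of 369 = 246, so 246 needed; 247 in favor. Satisfied.

Valid — all requirements satisfied.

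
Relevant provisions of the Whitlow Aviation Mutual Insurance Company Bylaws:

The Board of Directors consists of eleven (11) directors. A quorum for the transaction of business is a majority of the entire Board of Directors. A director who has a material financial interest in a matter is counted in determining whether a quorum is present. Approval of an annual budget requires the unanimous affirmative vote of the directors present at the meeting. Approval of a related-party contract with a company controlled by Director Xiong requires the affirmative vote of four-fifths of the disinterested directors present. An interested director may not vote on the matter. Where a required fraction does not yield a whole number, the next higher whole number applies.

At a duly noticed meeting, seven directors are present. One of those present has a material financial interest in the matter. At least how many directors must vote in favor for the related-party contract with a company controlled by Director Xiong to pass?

5

The related-party contract with a company controlled by Director Xiong requires four-fifths of the disinterested directors present (7 − 1 = 6).
4/5 of 6 = 4.80, rounded up to 5.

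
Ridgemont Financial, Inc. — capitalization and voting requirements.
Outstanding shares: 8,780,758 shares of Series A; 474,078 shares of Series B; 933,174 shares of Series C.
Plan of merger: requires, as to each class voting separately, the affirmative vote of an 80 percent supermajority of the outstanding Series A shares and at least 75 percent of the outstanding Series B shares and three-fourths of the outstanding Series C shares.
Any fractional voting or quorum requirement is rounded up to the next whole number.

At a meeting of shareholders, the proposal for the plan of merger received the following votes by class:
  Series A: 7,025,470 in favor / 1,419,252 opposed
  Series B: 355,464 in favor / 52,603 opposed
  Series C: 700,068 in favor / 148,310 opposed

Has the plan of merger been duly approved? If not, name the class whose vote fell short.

Not approved — the Series B shares did not give the required vote.

Series A: 4/5 of 8780758 = 7024606.40, rounded up to 7024607; 7,024,607 required, 7,025,470 in favor — approved.
Series B: 3/4 of 474078 = 355558.50, rounded up to 355559; 355,559 required, 355,464 in favor — not approved.
Series C: 3/4 of 933174 = 699880.50, rounded up to 699881; 699,881 required, 700,068 in favor — approved.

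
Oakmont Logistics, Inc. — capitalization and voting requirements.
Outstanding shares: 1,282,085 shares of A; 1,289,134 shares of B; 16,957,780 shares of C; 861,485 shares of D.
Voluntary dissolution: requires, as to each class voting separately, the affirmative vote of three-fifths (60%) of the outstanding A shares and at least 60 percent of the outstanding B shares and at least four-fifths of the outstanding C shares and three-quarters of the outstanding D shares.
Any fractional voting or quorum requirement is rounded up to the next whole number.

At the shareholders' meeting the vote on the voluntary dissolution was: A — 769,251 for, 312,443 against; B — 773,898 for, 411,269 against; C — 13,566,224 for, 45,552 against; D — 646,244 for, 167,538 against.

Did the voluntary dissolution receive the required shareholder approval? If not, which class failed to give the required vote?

Approved — every class gave the required vote.

A: 3/5 of 1282085 = 769251; 769,251 required, 769,251 in favor — approved.
B: 3/5 of 1289134 = 773480.40, rounded up to 773481; 773,481 required, 773,898 in favor — approved.
C: 4/5 of 16957780 = 13566224; 13,566,224 required, 13,566,224 in favor — approved.
D: 3/4 of 861485 = 646113.75, rounded up to 646114; 646,114 required, 646,244 in favor — approved.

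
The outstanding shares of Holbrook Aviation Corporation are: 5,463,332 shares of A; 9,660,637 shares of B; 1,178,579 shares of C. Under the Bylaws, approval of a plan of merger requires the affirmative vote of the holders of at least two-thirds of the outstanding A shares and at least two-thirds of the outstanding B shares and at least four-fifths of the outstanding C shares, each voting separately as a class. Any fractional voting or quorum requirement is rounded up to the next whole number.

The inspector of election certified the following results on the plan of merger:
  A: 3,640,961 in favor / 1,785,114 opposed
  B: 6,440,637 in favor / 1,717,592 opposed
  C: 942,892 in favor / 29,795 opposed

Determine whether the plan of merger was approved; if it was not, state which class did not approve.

A: 2/3 of 5463332 = 3642221.33, rounded up to 3642222; 3,642,222 required, 3,640,961 in favor — not approved.
B: 2/3 of 9660637 = 6440424.67, rounded up to 6440425; 6,440,425 required, 6,440,637 in favor — approved.
C: 4/5 of 1178579 = 942863.20, rounded up to 942864; 942,864 required, 942,892 in favor — approved.

Not approved — the A shares did not give the required vote.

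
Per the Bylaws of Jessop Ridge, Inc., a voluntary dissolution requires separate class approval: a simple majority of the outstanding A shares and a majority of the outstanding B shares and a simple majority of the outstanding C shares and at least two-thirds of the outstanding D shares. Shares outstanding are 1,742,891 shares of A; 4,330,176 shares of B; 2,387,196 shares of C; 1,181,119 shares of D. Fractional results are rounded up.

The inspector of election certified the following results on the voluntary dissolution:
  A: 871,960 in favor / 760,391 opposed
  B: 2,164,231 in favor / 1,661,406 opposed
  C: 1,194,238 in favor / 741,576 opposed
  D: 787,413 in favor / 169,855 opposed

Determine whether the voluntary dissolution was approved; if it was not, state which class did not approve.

Not approved — the B shares did not give the required vote.

A: a majority of 1742891 is 871446; 871,446 required, 871,960 in favor — approved.
B: a majority of 4330176 is 2165089; 2,165,089 required, 2,164,231 in favor — not approved.
C: a majority of 2387196 is 1193599; 1,193,599 required, 1,194,238 in favor — approved.
D: 2/3 of 1181119 = 787412.67, rounded up to 787413; 787,413 required, 787,413 in favor — approved.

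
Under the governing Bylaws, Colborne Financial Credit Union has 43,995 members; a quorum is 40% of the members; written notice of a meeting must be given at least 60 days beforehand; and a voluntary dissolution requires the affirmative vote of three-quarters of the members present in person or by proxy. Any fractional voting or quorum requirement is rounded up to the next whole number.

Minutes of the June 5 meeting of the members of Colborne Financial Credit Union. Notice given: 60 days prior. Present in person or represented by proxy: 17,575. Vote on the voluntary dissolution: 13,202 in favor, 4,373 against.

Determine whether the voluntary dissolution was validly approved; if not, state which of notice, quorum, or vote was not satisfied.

Notice: 60 days given; 60 required. Satisfied.
Quorum: 40% of 43,995 = 17,598; 17,575 present. Not satisfied.
Vote: requires three-fourths of those present (17,575); 3/4 of 17575 = 13181.25, rounded up to 13182, so 13,182 needed; 13,202 in favor. Satisfied.

Invalid — quorum requirement not satisfied.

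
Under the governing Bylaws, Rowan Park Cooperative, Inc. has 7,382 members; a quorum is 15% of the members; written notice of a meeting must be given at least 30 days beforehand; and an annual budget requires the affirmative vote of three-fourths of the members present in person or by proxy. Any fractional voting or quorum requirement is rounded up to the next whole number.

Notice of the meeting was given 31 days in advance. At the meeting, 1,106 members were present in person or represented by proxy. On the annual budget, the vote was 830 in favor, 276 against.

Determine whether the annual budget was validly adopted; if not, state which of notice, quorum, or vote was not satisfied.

Invalid — quorum requirement not satisfied.

Notice: 31 days given; 30 required. Satisfied.
Quorum: 15% of 7,382 = 1,107.30, rounded up to 1,108; 1,106 present. Not satisfied.
Vote: requires three-fourths of those present (1,106); 3/4 of 1106 = 829.50, rounded up to 830, so 830 needed; 830 in favor. Satisfied.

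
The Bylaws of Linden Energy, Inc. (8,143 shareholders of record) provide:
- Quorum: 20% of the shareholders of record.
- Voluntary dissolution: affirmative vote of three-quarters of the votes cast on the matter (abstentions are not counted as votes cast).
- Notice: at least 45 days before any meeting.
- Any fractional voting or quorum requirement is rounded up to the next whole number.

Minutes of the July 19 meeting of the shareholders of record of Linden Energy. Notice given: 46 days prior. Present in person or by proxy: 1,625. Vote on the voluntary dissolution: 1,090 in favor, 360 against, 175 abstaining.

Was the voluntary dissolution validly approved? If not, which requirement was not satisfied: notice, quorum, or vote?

Notice: 46 days given; 45 required. Satisfied.
Quorum: 20% of 8,143 = 1,628.60, rounded up to 1,629; 1,625 present. Not satisfied.
Vote: requires three-fourths of the votes cast (1,625 − 175 abstaining = 1,450); 3/4 of 1450 = 1087.50, rounded up to 1088, so 1,088 needed; 1,090 in favor. Satisfied.

Invalid — quorum requirement not satisfied.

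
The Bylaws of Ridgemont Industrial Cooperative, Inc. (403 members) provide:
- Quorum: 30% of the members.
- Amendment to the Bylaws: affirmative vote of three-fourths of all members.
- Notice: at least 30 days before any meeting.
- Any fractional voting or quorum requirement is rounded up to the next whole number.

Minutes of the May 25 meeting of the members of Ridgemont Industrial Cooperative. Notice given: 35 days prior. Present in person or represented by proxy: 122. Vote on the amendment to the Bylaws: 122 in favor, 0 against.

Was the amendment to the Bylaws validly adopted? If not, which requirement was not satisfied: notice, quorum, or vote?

Notice: 35 days given; 30 required. Satisfied.
Quorum: 30% of 403 = 120.90, rounded up to 121; 122 present. Satisfied.
Vote: requires three-fourths of all members (403); 3/4 of 403 = 302.25, rounded up to 303, so 303 needed; 122 in favor. Not satisfied.

Invalid — vote requirement not satisfied.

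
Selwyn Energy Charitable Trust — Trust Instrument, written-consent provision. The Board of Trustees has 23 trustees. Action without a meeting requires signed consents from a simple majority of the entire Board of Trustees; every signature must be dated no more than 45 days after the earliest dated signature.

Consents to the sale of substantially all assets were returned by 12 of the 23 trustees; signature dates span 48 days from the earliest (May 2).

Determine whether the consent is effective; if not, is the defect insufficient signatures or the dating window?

Signatures required: a simple majority of 23 — a majority of 23 is 12, so 12 needed; 12 signed. Sufficient.
Dating window: the latest signature is 48 days after the earliest; the limit is 45 days. Outside the window.

Not effective — dating-window requirement not satisfied.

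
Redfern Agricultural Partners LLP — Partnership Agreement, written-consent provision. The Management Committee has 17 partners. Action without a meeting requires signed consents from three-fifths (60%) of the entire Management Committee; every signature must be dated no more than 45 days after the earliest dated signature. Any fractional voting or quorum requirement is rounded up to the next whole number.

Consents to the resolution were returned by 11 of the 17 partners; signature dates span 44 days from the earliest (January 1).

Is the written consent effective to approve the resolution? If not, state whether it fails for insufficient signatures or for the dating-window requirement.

Signatures required: three-fifths (60%) of 17 — 3/5 of 17 = 10.20, rounded up to 11, so 11 needed; 11 signed. Sufficient.
Dating window: the latest signature is 44 days after the earliest; the limit is 45 days. Within the window.

Effective — both the signature and dating-window requirements are satisfied.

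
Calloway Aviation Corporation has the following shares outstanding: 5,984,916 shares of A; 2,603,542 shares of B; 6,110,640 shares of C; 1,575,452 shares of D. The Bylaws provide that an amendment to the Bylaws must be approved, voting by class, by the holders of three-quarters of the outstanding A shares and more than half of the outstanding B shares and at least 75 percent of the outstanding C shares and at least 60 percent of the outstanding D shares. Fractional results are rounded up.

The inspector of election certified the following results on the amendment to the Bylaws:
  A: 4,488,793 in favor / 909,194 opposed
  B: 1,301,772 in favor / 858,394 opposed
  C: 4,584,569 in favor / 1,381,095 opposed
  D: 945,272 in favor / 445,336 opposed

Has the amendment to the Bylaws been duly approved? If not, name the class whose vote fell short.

A: 3/4 of 5984916 = 4488687; 4,488,687 required, 4,488,793 in favor — approved.
B: a majority of 2603542 is 1301772; 1,301,772 required, 1,301,772 in favor — approved.
C: 3/4 of 6110640 = 4582980; 4,582,980 required, 4,584,569 in favor — approved.
D: 3/5 of 1575452 = 945271.20, rounded up to 945272; 945,272 required, 945,272 in favor — approved.

Approved — every class gave the required vote.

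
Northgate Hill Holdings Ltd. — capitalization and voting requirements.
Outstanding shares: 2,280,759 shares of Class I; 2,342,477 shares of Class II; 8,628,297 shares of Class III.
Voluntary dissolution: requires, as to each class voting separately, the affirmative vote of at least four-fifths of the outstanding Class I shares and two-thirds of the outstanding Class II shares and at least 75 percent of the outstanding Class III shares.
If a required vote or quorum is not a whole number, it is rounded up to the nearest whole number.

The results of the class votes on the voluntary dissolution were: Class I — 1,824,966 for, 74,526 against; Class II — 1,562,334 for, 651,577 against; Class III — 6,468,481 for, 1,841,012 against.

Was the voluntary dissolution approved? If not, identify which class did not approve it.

Class I: 4/5 of 2280759 = 1824607.20, rounded up to 1824608; 1,824,608 required, 1,824,966 in favor — approved.
Class II: 2/3 of 2342477 = 1561651.33, rounded up to 1561652; 1,561,652 required, 1,562,334 in favor — approved.
Class III: 3/4 of 8628297 = 6471222.75, rounded up to 6471223; 6,471,223 required, 6,468,481 in favor — not approved.

Not approved — the Class III shares did not give the required vote.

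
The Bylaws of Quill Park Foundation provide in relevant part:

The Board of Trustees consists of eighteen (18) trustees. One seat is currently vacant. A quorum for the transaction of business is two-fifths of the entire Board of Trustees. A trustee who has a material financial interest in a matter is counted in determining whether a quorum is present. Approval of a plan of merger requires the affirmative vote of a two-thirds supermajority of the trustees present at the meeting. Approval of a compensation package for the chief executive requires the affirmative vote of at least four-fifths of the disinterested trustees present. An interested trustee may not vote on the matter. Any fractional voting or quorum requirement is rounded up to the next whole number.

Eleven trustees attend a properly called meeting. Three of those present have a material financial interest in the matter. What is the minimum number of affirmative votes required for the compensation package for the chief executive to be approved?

The compensation package for the chief executive requires four-fifths of the disinterested trustees present (11 − 3 = 8).
4/5 of 8 = 6.40, rounded up to 7.

7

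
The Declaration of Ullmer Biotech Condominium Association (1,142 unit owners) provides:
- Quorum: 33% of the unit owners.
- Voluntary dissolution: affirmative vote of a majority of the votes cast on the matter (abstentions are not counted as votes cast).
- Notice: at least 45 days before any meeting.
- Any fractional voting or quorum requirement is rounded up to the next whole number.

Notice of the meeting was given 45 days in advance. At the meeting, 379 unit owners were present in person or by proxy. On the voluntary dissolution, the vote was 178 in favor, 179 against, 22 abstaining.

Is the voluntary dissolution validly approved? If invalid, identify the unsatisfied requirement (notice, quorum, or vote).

Notice: 45 days given; 45 required. Satisfied.
Quorum: 33% of 1,142 = 376.86, rounded up to 377; 379 present. Satisfied.
Vote: requires a majority of the votes cast (379 − 22 abstaining = 357); a majority of 357 is 179, so 179 needed; 178 in favor. Not satisfied.

Invalid — vote requirement not satisfied.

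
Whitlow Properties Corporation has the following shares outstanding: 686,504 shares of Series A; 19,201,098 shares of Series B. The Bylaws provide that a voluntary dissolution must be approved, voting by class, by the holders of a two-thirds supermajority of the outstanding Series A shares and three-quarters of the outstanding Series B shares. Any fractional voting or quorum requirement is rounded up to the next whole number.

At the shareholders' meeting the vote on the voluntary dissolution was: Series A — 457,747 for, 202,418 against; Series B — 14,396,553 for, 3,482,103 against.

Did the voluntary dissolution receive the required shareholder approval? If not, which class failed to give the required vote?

Series A: 2/3 of 686504 = 457669.33, rounded up to 457670; 457,670 required, 457,747 in favor — approved.
Series B: 3/4 of 19201098 = 14400823.50, rounded up to 14400824; 14,400,824 required, 14,396,553 in favor — not approved.

Not approved — the Series B shares did not give the required vote.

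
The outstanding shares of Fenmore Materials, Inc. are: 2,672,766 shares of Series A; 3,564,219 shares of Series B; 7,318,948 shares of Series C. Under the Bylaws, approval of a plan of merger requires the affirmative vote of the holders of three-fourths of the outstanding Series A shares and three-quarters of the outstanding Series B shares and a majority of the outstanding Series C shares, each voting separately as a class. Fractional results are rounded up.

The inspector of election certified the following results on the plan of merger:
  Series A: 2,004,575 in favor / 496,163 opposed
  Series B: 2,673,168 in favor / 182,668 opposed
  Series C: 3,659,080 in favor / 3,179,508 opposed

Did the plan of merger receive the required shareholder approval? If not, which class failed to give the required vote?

Series A: 3/4 of 2672766 = 2004574.50, rounded up to 2004575; 2,004,575 required, 2,004,575 in favor — approved.
Series B: 3/4 of 3564219 = 2673164.25, rounded up to 2673165; 2,673,165 required, 2,673,168 in favor — approved.
Series C: a majority of 7318948 is 3659475; 3,659,475 required, 3,659,080 in favor — not approved.

Not approved — the Series C shares did not give the required vote.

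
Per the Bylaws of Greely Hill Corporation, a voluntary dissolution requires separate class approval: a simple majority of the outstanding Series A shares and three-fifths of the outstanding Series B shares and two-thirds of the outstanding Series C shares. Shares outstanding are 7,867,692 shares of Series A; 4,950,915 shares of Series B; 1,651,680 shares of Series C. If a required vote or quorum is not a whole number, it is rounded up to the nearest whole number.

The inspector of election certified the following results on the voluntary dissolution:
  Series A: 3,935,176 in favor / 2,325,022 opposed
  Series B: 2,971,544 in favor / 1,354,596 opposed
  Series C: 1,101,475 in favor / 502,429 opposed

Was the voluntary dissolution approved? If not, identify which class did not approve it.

Series A: a majority of 7867692 is 3933847; 3,933,847 required, 3,935,176 in favor — approved.
Series B: 3/5 of 4950915 = 2970549; 2,970,549 required, 2,971,544 in favor — approved.
Series C: 2/3 of 1651680 = 1101120; 1,101,120 required, 1,101,475 in favor — approved.

Approved — every class gave the required vote.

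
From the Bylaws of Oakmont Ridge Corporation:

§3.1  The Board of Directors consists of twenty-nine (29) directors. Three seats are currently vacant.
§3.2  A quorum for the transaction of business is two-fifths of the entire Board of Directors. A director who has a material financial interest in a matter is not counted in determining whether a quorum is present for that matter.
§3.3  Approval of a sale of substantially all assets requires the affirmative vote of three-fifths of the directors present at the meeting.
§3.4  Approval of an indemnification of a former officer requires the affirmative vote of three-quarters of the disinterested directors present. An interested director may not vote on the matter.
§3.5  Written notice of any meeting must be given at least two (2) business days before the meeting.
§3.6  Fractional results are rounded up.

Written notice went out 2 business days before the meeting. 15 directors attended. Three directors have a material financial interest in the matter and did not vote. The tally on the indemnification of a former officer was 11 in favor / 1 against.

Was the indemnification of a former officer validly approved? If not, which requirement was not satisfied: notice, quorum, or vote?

Valid — all requirements satisfied.

Notice: 2 business days given; 2 required (2 ≥ 2). Satisfied.
Quorum: 15 present, but the 3 interested directors do not count, leaving 12. Quorum is 12. Satisfied.
Vote: the indemnification of a former officer requires three-fourths of the disinterested directors present (15 − 3 = 12). 3/4 of 12 = 9, so 9 affirmative votes are needed; 11 voted in favor. Satisfied.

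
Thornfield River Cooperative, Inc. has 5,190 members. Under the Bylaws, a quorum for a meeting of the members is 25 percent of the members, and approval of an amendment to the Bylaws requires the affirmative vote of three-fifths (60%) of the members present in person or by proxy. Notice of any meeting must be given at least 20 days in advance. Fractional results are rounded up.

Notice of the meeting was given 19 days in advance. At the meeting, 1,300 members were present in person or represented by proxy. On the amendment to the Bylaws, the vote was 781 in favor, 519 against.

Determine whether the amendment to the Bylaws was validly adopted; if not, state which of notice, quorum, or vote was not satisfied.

Notice: 19 days given; 20 required. Not satisfied.
Quorum: 25% of 5,190 = 1,297.50, rounded up to 1,298; 1,300 present. Satisfied.
Vote: requires three-fifths of those present (1,300); 3/5 of 1300 = 780, so 780 needed; 781 in favor. Satisfied.

Invalid — notice requirement not satisfied.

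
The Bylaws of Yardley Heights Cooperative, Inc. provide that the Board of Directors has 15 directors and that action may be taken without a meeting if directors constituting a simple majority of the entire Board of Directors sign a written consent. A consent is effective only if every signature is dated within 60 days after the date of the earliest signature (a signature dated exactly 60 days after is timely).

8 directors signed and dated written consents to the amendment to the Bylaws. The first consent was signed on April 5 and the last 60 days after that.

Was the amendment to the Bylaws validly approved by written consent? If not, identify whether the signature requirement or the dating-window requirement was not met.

Signatures required: a simple majority of 15 — a majority of 15 is 8, so 8 needed; 8 signed. Sufficient.
Dating window: the latest signature is 60 days after the earliest; the limit is 60 days. Within the window.

Effective — both the signature and dating-window requirements are satisfied.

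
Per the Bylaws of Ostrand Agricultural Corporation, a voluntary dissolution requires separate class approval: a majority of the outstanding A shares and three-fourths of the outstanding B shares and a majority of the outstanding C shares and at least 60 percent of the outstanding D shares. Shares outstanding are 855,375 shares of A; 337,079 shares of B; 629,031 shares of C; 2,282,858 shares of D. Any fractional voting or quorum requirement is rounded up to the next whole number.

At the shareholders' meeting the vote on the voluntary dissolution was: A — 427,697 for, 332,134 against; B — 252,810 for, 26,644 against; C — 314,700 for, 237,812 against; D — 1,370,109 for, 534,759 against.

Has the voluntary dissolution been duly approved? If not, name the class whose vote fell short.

A: a majority of 855375 is 427688; 427,688 required, 427,697 in favor — approved.
B: 3/4 of 337079 = 252809.25, rounded up to 252810; 252,810 required, 252,810 in favor — approved.
C: a majority of 629031 is 314516; 314,516 required, 314,700 in favor — approved.
D: 3/5 of 2282858 = 1369714.80, rounded up to 1369715; 1,369,715 required, 1,370,109 in favor — approved.

Approved — every class gave the required vote.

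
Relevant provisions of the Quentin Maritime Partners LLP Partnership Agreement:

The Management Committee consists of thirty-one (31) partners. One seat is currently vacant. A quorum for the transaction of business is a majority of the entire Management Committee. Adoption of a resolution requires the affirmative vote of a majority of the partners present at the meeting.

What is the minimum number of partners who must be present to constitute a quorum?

16

A majority of 31 is 16.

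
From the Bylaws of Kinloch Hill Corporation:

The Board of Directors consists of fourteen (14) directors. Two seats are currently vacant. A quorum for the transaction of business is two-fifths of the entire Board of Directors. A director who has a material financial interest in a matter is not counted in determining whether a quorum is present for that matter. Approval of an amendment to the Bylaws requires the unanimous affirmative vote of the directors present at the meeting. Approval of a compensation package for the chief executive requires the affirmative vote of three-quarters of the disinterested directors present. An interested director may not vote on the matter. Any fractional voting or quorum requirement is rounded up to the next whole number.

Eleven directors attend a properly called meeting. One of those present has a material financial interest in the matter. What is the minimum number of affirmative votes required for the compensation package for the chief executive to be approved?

8

The compensation package for the chief executive requires three-fourths of the disinterested directors present (11 − 1 = 10).
3/4 of 10 = 7.50, rounded up to 8.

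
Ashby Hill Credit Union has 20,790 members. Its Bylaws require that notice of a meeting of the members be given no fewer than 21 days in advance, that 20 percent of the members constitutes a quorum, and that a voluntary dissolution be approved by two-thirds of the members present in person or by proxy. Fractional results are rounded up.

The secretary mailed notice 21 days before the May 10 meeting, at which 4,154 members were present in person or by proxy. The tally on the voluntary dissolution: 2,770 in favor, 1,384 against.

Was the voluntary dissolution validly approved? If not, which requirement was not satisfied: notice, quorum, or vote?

Notice: 21 days given; 21 required. Satisfied.
Quorum: 20% of 20,790 = 4,158; 4,154 present. Not satisfied.
Vote: requires two-thirds of those present (4,154); 2/3 of 4154 = 2769.33, rounded up to 2770, so 2,770 needed; 2,770 in favor. Satisfied.

Invalid — quorum requirement not satisfied.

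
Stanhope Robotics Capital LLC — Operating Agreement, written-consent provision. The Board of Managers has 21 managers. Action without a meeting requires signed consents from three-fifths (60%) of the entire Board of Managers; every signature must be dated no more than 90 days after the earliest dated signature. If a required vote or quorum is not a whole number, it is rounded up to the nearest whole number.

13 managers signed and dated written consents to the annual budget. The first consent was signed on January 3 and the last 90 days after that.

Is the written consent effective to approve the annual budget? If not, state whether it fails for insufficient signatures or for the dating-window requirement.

Effective — both the signature and dating-window requirements are satisfied.

Signatures required: three-fifths (60%) of 21 — 3/5 of 21 = 12.60, rounded up to 13, so 13 needed; 13 signed. Sufficient.
Dating window: the latest signature is 90 days after the earliest; the limit is 90 days. Within the window.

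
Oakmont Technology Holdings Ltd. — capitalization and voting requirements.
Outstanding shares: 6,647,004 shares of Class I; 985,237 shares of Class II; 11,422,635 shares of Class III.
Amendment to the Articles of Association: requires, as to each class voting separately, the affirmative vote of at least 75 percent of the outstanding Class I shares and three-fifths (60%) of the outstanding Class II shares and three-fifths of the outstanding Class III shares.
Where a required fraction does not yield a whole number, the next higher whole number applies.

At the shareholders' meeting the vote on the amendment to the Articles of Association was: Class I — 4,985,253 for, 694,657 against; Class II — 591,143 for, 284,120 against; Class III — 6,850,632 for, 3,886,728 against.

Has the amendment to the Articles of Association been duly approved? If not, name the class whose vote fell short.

Not approved — the Class III shares did not give the required vote.

Class I: 3/4 of 6647004 = 4985253; 4,985,253 required, 4,985,253 in favor — approved.
Class II: 3/5 of 985237 = 591142.20, rounded up to 591143; 591,143 required, 591,143 in favor — approved.
Class III: 3/5 of 11422635 = 6853581; 6,853,581 required, 6,850,632 in favor — not approved.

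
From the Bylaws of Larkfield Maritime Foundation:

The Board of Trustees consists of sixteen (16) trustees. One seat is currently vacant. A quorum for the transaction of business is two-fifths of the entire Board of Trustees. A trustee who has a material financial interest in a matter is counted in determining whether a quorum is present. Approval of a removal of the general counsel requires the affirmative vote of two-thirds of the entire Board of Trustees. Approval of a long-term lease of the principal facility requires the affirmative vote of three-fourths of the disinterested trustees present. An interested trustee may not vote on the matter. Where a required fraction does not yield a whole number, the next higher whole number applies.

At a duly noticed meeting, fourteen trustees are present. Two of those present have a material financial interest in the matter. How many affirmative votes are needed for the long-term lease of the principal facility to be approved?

9

The long-term lease of the principal facility requires three-fourths of the disinterested trustees present (14 − 2 = 12).
3/4 of 12 = 9.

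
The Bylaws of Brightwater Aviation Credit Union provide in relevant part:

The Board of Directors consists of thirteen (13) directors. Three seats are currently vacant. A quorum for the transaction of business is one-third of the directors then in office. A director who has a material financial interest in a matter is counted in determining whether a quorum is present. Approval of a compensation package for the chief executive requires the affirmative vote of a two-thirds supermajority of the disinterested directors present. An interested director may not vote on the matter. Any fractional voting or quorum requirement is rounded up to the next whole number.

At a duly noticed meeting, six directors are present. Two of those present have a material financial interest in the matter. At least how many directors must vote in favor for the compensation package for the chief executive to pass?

3

The compensation package for the chief executive requires two-thirds of the disinterested directors present (6 − 2 = 4).
2/3 of 4 = 2.67, rounded up to 3.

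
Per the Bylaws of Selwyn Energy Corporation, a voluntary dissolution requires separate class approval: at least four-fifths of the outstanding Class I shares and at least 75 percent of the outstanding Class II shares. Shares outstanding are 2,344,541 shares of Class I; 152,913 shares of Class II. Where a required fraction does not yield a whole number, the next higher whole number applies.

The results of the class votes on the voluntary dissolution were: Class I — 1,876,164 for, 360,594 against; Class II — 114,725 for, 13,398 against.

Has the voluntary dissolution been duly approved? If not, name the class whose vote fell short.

Approved — every class gave the required vote.

Class I: 4/5 of 2344541 = 1875632.80, rounded up to 1875633; 1,875,633 required, 1,876,164 in favor — approved.
Class II: 3/4 of 152913 = 114684.75, rounded up to 114685; 114,685 required, 114,725 in favor — approved.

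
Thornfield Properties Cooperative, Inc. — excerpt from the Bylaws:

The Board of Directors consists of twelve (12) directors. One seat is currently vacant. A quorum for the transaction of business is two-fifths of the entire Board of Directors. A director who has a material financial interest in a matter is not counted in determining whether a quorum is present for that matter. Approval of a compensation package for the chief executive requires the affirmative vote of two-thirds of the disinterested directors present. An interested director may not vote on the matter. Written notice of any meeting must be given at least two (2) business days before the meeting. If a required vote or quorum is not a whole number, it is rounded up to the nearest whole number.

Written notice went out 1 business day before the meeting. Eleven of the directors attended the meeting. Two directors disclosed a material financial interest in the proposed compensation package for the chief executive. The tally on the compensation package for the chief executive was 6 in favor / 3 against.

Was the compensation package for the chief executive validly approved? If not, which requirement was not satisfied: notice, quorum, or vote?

Invalid — notice requirement not satisfied.

Notice: 1 business day given; 2 required (1 < 2). Not satisfied.
Quorum: 11 present, but the 2 interested directors do not count, leaving 9. Quorum is 5. Satisfied.
Vote: the compensation package for the chief executive requires two-thirds of the disinterested directors present (11 − 2 = 9). 2/3 of 9 = 6, so 6 affirmative votes are needed; 6 voted in favor. Satisfied.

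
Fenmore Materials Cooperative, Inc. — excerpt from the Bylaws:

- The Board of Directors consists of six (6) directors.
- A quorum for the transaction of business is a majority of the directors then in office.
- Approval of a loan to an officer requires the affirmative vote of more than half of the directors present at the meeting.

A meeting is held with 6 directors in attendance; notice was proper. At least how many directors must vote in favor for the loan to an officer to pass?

4

The loan to an officer requires a majority of the directors present (6).
A majority of 6 is 4.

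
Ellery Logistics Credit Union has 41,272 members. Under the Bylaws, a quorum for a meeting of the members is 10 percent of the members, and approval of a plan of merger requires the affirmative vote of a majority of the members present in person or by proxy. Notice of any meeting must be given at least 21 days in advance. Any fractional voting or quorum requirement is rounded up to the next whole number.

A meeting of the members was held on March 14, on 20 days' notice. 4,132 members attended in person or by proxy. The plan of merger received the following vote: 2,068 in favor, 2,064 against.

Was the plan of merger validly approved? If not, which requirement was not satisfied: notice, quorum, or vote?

Invalid — notice requirement not satisfied.

Notice: 20 days given; 21 required. Not satisfied.
Quorum: 10% of 41,272 = 4,127.20, rounded up to 4,128; 4,132 present. Satisfied.
Vote: requires a majority of those present (4,132); a majority of 4132 is 2067, so 2,067 needed; 2,068 in favor. Satisfied.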